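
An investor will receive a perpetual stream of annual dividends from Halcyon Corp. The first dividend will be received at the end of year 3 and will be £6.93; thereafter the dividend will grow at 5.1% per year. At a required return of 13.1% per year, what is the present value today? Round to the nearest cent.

Value at end of year 2: C₁ / (r − g) = £6.93 / (0.131 − 0.051) = £86.6250
Discount to today: PV = £86.6250 / (1 + 0.131)^2 = £86.6250 / 1.279161 = £67.72

£67.72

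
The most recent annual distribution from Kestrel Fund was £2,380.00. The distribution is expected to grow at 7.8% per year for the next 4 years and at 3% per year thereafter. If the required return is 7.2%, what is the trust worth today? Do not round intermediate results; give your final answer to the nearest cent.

D_1 = 2565.64000
D_2 = 2765.75992
D_3 = 2981.48919
D_4 = 3214.04535
Terminal value at year 4: TV = D_4×(1+g_2)/(r−g_2) = 3310.46671/0.042 = 78820.63599
P_0 = D_1/(1+r)^1 + D_2/(1+r)^2 + D_3/(1+r)^3 + D_4/(1+r)^4 + TV/(1+r)^4
    = 2393.32090 + 2406.71635 + 2420.18678 + 2433.73260 + 59684.39464 = 69338.35126

£69338.35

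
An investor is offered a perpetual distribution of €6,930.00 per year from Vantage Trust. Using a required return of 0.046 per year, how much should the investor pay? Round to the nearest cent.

€150652.17

Level perpetuity: PV = C / r = €6,930.00 / 0.046 = €150,652.17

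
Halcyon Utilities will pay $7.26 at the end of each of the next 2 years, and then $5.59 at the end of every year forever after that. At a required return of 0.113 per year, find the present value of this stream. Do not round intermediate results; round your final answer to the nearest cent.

$52.32

PV of 2-year annuity: $7.26 × [1 − (1+0.113)^−2] / 0.113 = 12.38357
Perpetuity value at year 2: $5.59 / 0.113 = 49.46903
PV of perpetuity: 49.46903 / (1+0.113)^2 = 39.93402
Total PV = 12.38357 + 39.93402 = 52.31759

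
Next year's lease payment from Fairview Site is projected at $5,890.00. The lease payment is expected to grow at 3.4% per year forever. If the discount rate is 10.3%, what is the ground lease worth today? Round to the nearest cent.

$85362.32

Growing perpetuity: P = D₁ / (r − g) = $5,890.0000 / (0.103 − 0.034) = $85,362.32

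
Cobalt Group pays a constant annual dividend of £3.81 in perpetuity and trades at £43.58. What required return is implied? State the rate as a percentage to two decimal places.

P = C/r ⇒ r = C/P = £3.81/£43.58 = 0.087425

8.74%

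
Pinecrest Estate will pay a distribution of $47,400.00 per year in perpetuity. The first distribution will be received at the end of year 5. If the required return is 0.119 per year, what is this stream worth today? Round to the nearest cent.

Value at end of year 4: C / r = $47,400.00 / 0.119 = $398,319.3277
Discount to today: PV = $398,319.3277 / (1 + 0.119)^4 = $398,319.3277 / 1.567907 = $254,045.22

$254045.22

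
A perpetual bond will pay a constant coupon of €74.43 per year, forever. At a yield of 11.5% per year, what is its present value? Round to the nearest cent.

Level perpetuity: PV = C / r = €74.43 / 0.115 = €647.22

€647.22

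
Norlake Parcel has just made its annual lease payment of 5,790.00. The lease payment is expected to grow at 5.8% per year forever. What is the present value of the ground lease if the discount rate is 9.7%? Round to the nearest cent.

157072.31

D₁ = D₀ × (1 + g) = 5,790.00 × 1.058 = 6,125.8200
Growing perpetuity: P = D₁ / (r − g) = 6,125.8200 / (0.097 − 0.058) = 157,072.31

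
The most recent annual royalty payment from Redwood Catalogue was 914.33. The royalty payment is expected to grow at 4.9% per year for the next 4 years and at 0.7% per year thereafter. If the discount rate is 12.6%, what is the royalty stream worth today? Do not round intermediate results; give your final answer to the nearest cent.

D_1 = 959.13217
D_2 = 1006.12965
D_3 = 1055.43000
D_4 = 1107.14607
Terminal value at year 4: TV = D_4×(1+g_2)/(r−g_2) = 1114.89609/0.119 = 9368.87472
P_0 = D_1/(1+r)^1 + D_2/(1+r)^2 + D_3/(1+r)^3 + D_4/(1+r)^4 + TV/(1+r)^4
    = 851.80477 + 793.55524 + 739.28903 + 688.73374 + 5828.19226 = 8901.57504

8901.58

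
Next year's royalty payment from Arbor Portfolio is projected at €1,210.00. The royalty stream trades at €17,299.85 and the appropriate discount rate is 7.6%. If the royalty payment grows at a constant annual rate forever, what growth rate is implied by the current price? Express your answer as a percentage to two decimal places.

0.61%

P = D₁/(r−g) ⇒ g = r − D₁/P = 0.076 − €1,210.00/€17,299.85 = 0.006057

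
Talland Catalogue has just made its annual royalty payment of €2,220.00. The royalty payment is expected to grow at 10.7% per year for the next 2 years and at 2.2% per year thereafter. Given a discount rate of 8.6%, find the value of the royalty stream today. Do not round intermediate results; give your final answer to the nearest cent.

€41404.51

D_1 = 2457.54000
D_2 = 2720.49678
Terminal value at year 2: TV = D_2×(1+g_2)/(r−g_2) = 2780.34771/0.064 = 43442.93296
P_0 = D_1/(1+r)^1 + D_2/(1+r)^2 + TV/(1+r)^2
    = 2262.92818 + 2306.68646 + 36834.89935 = 41404.51398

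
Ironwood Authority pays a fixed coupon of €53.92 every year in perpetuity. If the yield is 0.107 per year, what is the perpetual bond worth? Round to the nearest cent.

Level perpetuity: PV = C / r = €53.92 / 0.107 = €503.93

€503.93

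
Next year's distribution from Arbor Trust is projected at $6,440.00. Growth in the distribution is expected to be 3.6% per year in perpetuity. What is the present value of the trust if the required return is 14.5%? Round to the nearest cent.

$59082.57

Growing perpetuity: P = D₁ / (r − g) = $6,440.0000 / (0.145 − 0.036) = $59,082.57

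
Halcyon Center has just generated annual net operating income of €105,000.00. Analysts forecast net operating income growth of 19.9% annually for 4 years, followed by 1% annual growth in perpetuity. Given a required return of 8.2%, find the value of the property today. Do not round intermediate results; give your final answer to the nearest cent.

€2767481.53

D_1 = 125895.00000
D_2 = 150948.10500
D_3 = 180986.77790
D_4 = 217003.14670
Terminal value at year 4: TV = D_4×(1+g_2)/(r−g_2) = 219173.17816/0.072 = 3044071.91893
P_0 = D_1/(1+r)^1 + D_2/(1+r)^2 + D_3/(1+r)^3 + D_4/(1+r)^4 + TV/(1+r)^4
    = 116353.97412 + 128935.68851 + 142877.90252 + 158327.73117 + 2220986.22888 = 2767481.52521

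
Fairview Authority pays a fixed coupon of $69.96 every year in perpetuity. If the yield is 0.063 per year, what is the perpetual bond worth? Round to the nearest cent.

$1110.48

Level perpetuity: PV = C / r = $69.96 / 0.063 = $1,110.48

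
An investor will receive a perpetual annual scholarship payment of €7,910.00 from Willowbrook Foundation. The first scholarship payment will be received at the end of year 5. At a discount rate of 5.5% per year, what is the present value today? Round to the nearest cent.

€116092.44

Value at end of year 4: C / r = €7,910.00 / 0.055 = €143,818.1818
Discount to today: PV = €143,818.1818 / (1 + 0.055)^4 = €143,818.1818 / 1.238825 = €116,092.44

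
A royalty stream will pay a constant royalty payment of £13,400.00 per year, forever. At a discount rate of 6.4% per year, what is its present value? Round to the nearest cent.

Level perpetuity: PV = C / r = £13,400.00 / 0.064 = £209,375.00

£209375.00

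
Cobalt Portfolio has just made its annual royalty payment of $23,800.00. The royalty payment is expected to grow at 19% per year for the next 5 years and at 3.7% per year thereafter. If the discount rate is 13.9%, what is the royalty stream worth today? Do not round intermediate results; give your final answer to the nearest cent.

D_1 = 28322.00000
D_2 = 33703.18000
D_3 = 40106.78420
D_4 = 47727.07320
D_5 = 56795.21711
Terminal value at year 5: TV = D_5×(1+g_2)/(r−g_2) = 58896.64014/0.102 = 577418.04057
P_0 = D_1/(1+r)^1 + D_2/(1+r)^2 + D_3/(1+r)^3 + D_4/(1+r)^4 + D_5/(1+r)^5 + TV/(1+r)^5
    = 24865.67164 + 25979.05992 + 27142.30141 + 28357.62834 + 29627.37290 + 301211.62443 = 437183.65865

$437183.66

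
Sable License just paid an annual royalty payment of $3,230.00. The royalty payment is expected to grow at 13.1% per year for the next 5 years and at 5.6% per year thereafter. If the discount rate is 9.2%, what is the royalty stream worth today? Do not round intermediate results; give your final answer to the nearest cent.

$130883.15

D_1 = 3653.13000
D_2 = 4131.69003
D_3 = 4672.94142
D_4 = 5285.09675
D_5 = 5977.44442
Terminal value at year 5: TV = D_5×(1+g_2)/(r−g_2) = 6312.18131/0.036 = 175338.36979
P_0 = D_1/(1+r)^1 + D_2/(1+r)^2 + D_3/(1+r)^3 + D_4/(1+r)^4 + D_5/(1+r)^5 + TV/(1+r)^5
    = 3345.35714 + 3464.83418 + 3588.57826 + 3716.74177 + 3849.48255 + 112918.15476 = 130883.14866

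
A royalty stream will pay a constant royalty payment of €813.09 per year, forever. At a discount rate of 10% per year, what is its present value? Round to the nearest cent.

Level perpetuity: PV = C / r = €813.09 / 0.1 = €8,130.90

€8130.90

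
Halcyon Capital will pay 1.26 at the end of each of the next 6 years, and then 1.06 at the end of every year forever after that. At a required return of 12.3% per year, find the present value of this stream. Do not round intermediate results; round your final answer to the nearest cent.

9.43

PV of 6-year annuity: 1.26 × [1 − (1+0.123)^−6] / 0.123 = 5.13666
Perpetuity value at year 6: 1.06 / 0.123 = 8.61789
PV of perpetuity: 8.61789 / (1+0.123)^6 = 4.29657
Total PV = 5.13666 + 4.29657 = 9.43323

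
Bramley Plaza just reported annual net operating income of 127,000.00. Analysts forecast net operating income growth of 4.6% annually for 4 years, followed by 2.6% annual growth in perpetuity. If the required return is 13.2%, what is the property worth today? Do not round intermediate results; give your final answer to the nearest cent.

1314733.18

D_1 = 132842.00000
D_2 = 138952.73200
D_3 = 145344.55767
D_4 = 152030.40732
Terminal value at year 4: TV = D_4×(1+g_2)/(r−g_2) = 155983.19792/0.106 = 1471539.60298
P_0 = D_1/(1+r)^1 + D_2/(1+r)^2 + D_3/(1+r)^3 + D_4/(1+r)^4 + TV/(1+r)^4
    = 117351.59011 + 108436.18662 + 100198.10177 + 92585.87849 + 896161.42764 = 1314733.18462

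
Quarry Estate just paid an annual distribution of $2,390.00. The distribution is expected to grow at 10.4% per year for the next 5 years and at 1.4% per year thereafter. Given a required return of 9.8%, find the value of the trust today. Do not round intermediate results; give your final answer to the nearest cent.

$41794.98

D_1 = 2638.56000
D_2 = 2912.97024
D_3 = 3215.91914
D_4 = 3550.37474
D_5 = 3919.61371
Terminal value at year 5: TV = D_5×(1+g_2)/(r−g_2) = 3974.48830/0.084 = 47315.33691
P_0 = D_1/(1+r)^1 + D_2/(1+r)^2 + D_3/(1+r)^3 + D_4/(1+r)^4 + D_5/(1+r)^5 + TV/(1+r)^5
    = 2403.06011 + 2416.19159 + 2429.39482 + 2442.67020 + 2456.01812 + 29647.64736 = 41794.98219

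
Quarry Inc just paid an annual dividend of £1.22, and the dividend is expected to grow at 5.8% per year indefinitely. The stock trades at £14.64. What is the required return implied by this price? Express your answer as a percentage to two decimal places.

D₁ = £1.22 × 1.058 = £1.2908
P = D₁/(r − g) ⇒ r = D₁/P + g = £1.2908/£14.64 + 0.058 = 0.088167 + 0.058 = 0.146167

14.62%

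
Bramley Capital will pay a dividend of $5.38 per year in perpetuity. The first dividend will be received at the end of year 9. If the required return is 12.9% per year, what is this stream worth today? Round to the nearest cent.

Value at end of year 8: C / r = $5.38 / 0.129 = $41.7054
Discount to today: PV = $41.7054 / (1 + 0.129)^8 = $41.7054 / 2.639682 = $15.80

$15.80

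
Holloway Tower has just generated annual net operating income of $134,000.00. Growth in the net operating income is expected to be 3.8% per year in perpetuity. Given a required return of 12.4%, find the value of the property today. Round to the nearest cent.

D₁ = D₀ × (1 + g) = $134,000.00 × 1.038 = $139,092.0000
Growing perpetuity: P = D₁ / (r − g) = $139,092.0000 / (0.124 − 0.038) = $1,617,348.84

$1617348.84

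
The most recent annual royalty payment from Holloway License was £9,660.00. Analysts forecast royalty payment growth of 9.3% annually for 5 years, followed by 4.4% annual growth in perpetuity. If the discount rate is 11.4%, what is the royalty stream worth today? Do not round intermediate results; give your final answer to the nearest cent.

D_1 = 10558.38000
D_2 = 11540.30934
D_3 = 12613.55811
D_4 = 13786.61901
D_5 = 15068.77458
Terminal value at year 5: TV = D_5×(1+g_2)/(r−g_2) = 15731.80066/0.07 = 224740.00946
P_0 = D_1/(1+r)^1 + D_2/(1+r)^2 + D_3/(1+r)^3 + D_4/(1+r)^4 + D_5/(1+r)^5 + TV/(1+r)^5
    = 9477.89946 + 9299.23170 + 9123.93200 + 8951.93687 + 8783.18402 + 130994.91597 = 176631.10002

£176631.10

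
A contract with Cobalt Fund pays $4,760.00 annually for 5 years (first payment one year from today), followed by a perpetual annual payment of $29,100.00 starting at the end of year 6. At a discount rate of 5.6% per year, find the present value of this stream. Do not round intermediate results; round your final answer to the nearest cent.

PV of 5-year annuity: $4,760.00 × [1 − (1+0.056)^−5] / 0.056 = 20270.93486
Perpetuity value at year 5: $29,100.00 / 0.056 = 519642.85714
PV of perpetuity: 519642.85714 / (1+0.056)^5 = 395717.60414
Total PV = 20270.93486 + 395717.60414 = 415988.53900

$415988.54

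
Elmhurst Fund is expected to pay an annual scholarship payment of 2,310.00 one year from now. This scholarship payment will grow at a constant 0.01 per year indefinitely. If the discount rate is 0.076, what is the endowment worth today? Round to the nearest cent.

Growing perpetuity: P = D₁ / (r − g) = 2,310.0000 / (0.076 − 0.01) = 35,000.00

35000.00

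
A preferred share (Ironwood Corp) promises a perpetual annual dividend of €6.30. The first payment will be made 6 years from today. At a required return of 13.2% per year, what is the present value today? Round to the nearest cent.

Value at end of year 5: C / r = €6.30 / 0.132 = €47.7273
Discount to today: PV = €47.7273 / (1 + 0.132)^5 = €47.7273 / 1.858798 = €25.68

€25.68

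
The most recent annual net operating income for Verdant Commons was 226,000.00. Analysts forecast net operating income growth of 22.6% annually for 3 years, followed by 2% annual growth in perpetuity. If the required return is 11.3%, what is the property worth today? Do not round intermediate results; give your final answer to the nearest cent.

D_1 = 277076.00000
D_2 = 339695.17600
D_3 = 416466.28578
Terminal value at year 3: TV = D_3×(1+g_2)/(r−g_2) = 424795.61149/0.093 = 4567694.74722
P_0 = D_1/(1+r)^1 + D_2/(1+r)^2 + D_3/(1+r)^3 + TV/(1+r)^3
    = 248945.19317 + 274219.95223 + 302060.79194 + 3312924.81483 = 4138150.75217

4138150.75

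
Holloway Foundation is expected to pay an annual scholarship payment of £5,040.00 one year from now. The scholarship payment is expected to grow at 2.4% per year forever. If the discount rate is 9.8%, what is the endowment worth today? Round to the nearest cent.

Growing perpetuity: P = D₁ / (r − g) = £5,040.0000 / (0.098 − 0.024) = £68,108.11

£68108.11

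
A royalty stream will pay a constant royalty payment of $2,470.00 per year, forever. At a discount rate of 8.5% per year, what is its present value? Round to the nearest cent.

$29058.82

Level perpetuity: PV = C / r = $2,470.00 / 0.085 = $29,058.82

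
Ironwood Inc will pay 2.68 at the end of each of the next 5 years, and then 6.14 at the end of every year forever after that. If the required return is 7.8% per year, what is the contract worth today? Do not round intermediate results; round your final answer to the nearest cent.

PV of 5-year annuity: 2.68 × [1 − (1+0.078)^−5] / 0.078 = 10.75711
Perpetuity value at year 5: 6.14 / 0.078 = 78.71795
PV of perpetuity: 78.71795 / (1+0.078)^5 = 54.07294
Total PV = 10.75711 + 54.07294 = 64.83004

64.83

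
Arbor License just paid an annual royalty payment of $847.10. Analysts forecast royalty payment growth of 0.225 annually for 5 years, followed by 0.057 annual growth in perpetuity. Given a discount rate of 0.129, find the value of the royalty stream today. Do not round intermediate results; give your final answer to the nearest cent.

D_1 = 1037.69750
D_2 = 1271.17944
D_3 = 1557.19481
D_4 = 1907.56364
D_5 = 2336.76546
Terminal value at year 5: TV = D_5×(1+g_2)/(r−g_2) = 2469.96109/0.072 = 34305.01520
P_0 = D_1/(1+r)^1 + D_2/(1+r)^2 + D_3/(1+r)^3 + D_4/(1+r)^4 + D_5/(1+r)^5 + TV/(1+r)^5
    = 919.12976 + 997.28428 + 1082.08437 + 1174.09508 + 1273.92956 + 18701.99371 = 24148.51676

$24148.52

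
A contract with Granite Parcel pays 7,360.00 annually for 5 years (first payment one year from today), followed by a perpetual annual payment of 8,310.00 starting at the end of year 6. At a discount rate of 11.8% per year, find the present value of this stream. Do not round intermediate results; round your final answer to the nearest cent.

66982.16

PV of 5-year annuity: 7,360.00 × [1 − (1+0.118)^−5] / 0.118 = 26663.13304
Perpetuity value at year 5: 8,310.00 / 0.118 = 70423.72881
PV of perpetuity: 70423.72881 / (1+0.118)^5 = 40319.02290
Total PV = 26663.13304 + 40319.02290 = 66982.15593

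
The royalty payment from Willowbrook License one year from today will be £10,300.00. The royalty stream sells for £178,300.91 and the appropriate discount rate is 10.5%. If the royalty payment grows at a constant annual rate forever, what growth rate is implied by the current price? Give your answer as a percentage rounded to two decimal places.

P = D₁/(r−g) ⇒ g = r − D₁/P = 0.105 − £10,300.00/£178,300.91 = 0.047232

4.72%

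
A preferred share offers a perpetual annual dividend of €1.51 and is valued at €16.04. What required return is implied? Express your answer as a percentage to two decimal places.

9.41%

P = C/r ⇒ r = C/P = €1.51/€16.04 = 0.094140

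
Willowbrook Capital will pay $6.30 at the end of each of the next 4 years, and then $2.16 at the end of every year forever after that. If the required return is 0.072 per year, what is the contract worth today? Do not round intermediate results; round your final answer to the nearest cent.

PV of 4-year annuity: $6.30 × [1 − (1+0.072)^−4] / 0.072 = 21.24344
Perpetuity value at year 4: $2.16 / 0.072 = 30.00000
PV of perpetuity: 30.00000 / (1+0.072)^4 = 22.71654
Total PV = 21.24344 + 22.71654 = 43.95997

$43.96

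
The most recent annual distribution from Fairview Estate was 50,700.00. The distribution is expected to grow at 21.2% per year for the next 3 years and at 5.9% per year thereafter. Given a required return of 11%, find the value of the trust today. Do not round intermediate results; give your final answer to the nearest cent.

D_1 = 61448.40000
D_2 = 74475.46080
D_3 = 90264.25849
Terminal value at year 3: TV = D_3×(1+g_2)/(r−g_2) = 95589.84974/0.051 = 1874310.77923
P_0 = D_1/(1+r)^1 + D_2/(1+r)^2 + D_3/(1+r)^3 + TV/(1+r)^3
    = 55358.91892 + 60445.95471 + 66000.44785 + 1370479.88765 = 1552285.20913

1552285.21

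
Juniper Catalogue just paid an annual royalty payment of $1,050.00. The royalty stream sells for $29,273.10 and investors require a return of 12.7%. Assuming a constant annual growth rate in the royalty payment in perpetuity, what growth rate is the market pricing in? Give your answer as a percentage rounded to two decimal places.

P = D₀(1+g)/(r−g) ⇒ P(r−g) = D₀(1+g) ⇒ g(P+D₀) = P·r − D₀
g = (P·r − D₀)/(P + D₀) = ($29,273.10×0.127 − $1,050.00) / ($29,273.10 + $1,050.00) = 0.087975

8.80%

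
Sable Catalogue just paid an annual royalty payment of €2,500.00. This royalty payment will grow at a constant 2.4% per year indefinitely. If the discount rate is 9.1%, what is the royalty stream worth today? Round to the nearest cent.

D₁ = D₀ × (1 + g) = €2,500.00 × 1.024 = €2,560.0000
Growing perpetuity: P = D₁ / (r − g) = €2,560.0000 / (0.091 − 0.024) = €38,208.96

€38208.96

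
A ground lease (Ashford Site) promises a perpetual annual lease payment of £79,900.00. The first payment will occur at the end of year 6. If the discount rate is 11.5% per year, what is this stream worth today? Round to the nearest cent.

Value at end of year 5: C / r = £79,900.00 / 0.115 = £694,782.6087
Discount to today: PV = £694,782.6087 / (1 + 0.115)^5 = £694,782.6087 / 1.723353 = £403,157.37

£403157.37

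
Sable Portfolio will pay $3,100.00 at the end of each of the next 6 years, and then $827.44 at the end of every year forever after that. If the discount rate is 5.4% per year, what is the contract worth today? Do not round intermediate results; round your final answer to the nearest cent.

PV of 6-year annuity: $3,100.00 × [1 − (1+0.054)^−6] / 0.054 = 15535.35308
Perpetuity value at year 6: $827.44 / 0.054 = 15322.96296
PV of perpetuity: 15322.96296 / (1+0.054)^6 = 11176.32666
Total PV = 15535.35308 + 11176.32666 = 26711.67974

$26711.68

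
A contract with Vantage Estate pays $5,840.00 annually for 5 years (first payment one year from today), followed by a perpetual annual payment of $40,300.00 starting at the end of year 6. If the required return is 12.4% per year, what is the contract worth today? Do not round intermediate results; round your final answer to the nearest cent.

$202000.56

PV of 5-year annuity: $5,840.00 × [1 − (1+0.124)^−5] / 0.124 = 20844.94283
Perpetuity value at year 5: $40,300.00 / 0.124 = 325000.00000
PV of perpetuity: 325000.00000 / (1+0.124)^5 = 181155.61712
Total PV = 20844.94283 + 181155.61712 = 202000.55995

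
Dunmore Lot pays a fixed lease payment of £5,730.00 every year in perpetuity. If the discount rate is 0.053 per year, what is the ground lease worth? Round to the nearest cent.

Level perpetuity: PV = C / r = £5,730.00 / 0.053 = £108,113.21

£108113.21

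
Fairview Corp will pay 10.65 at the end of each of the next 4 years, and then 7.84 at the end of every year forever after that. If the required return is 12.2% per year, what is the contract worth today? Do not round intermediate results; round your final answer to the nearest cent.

72.76

PV of 4-year annuity: 10.65 × [1 − (1+0.122)^−4] / 0.122 = 32.21199
Perpetuity value at year 4: 7.84 / 0.122 = 64.26230
PV of perpetuity: 64.26230 / (1+0.122)^4 = 40.54943
Total PV = 32.21199 + 40.54943 = 72.76142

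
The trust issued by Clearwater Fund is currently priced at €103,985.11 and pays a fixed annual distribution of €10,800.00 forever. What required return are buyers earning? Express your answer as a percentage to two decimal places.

10.39%

P = C/r ⇒ r = C/P = €10,800.00/€103,985.11 = 0.103861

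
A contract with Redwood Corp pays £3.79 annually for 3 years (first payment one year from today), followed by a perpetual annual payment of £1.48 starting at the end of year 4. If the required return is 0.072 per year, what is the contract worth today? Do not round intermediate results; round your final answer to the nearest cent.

PV of 3-year annuity: £3.79 × [1 − (1+0.072)^−3] / 0.072 = 9.90993
Perpetuity value at year 3: £1.48 / 0.072 = 20.55556
PV of perpetuity: 20.55556 / (1+0.072)^3 = 16.68572
Total PV = 9.90993 + 16.68572 = 26.59564

£26.60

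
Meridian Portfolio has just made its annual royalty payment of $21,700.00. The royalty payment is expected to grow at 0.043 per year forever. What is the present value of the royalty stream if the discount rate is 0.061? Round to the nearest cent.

D₁ = D₀ × (1 + g) = $21,700.00 × 1.043 = $22,633.1000
Growing perpetuity: P = D₁ / (r − g) = $22,633.1000 / (0.061 − 0.043) = $1,257,394.44

$1257394.44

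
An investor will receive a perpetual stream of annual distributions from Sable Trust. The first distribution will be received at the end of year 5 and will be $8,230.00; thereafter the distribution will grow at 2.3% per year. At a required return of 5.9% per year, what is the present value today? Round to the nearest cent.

$181766.35

Value at end of year 4: C₁ / (r − g) = $8,230.00 / (0.059 − 0.023) = $228,611.1111
Discount to today: PV = $228,611.1111 / (1 + 0.059)^4 = $228,611.1111 / 1.257720 = $181,766.35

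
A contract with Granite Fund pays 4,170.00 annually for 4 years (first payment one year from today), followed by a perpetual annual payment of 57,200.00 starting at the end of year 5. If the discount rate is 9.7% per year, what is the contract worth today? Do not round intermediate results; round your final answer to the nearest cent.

PV of 4-year annuity: 4,170.00 × [1 − (1+0.097)^−4] / 0.097 = 13304.63897
Perpetuity value at year 4: 57,200.00 / 0.097 = 589690.72165
PV of perpetuity: 589690.72165 / (1+0.097)^4 = 407190.63795
Total PV = 13304.63897 + 407190.63795 = 420495.27692

420495.28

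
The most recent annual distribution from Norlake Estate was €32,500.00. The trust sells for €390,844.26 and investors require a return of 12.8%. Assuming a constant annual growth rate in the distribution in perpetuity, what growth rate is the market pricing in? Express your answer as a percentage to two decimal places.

P = D₀(1+g)/(r−g) ⇒ P(r−g) = D₀(1+g) ⇒ g(P+D₀) = P·r − D₀
g = (P·r − D₀)/(P + D₀) = (€390,844.26×0.128 − €32,500.00) / (€390,844.26 + €32,500.00) = 0.041404

4.14%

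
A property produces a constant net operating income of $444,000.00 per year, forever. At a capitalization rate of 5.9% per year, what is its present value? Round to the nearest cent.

$7525423.73

Level perpetuity: PV = C / r = $444,000.00 / 0.059 = $7,525,423.73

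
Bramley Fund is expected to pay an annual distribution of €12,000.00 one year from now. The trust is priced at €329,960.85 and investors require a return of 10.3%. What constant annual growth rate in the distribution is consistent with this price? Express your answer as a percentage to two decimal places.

P = D₁/(r−g) ⇒ g = r − D₁/P = 0.103 − €12,000.00/€329,960.85 = 0.066632

6.66%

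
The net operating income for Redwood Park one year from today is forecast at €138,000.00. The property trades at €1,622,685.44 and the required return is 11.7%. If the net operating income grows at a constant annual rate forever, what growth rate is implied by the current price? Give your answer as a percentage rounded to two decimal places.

P = D₁/(r−g) ⇒ g = r − D₁/P = 0.117 − €138,000.00/€1,622,685.44 = 0.031956

3.20%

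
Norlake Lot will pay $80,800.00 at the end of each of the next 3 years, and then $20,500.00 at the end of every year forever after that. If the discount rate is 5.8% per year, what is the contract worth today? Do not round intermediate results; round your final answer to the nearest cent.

$515229.19

PV of 3-year annuity: $80,800.00 × [1 − (1+0.058)^−3] / 0.058 = 216781.05638
Perpetuity value at year 3: $20,500.00 / 0.058 = 353448.27586
PV of perpetuity: 353448.27586 / (1+0.058)^3 = 298448.13161
Total PV = 216781.05638 + 298448.13161 = 515229.18799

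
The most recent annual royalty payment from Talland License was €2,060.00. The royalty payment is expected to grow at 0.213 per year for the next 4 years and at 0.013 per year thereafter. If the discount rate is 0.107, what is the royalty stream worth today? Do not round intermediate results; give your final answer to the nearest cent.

D_1 = 2498.78000
D_2 = 3031.02014
D_3 = 3676.62743
D_4 = 4459.74907
Terminal value at year 4: TV = D_4×(1+g_2)/(r−g_2) = 4517.72581/0.094 = 48060.91288
P_0 = D_1/(1+r)^1 + D_2/(1+r)^2 + D_3/(1+r)^3 + D_4/(1+r)^4 + TV/(1+r)^4
    = 2257.25384 + 2473.39558 + 2710.23382 + 2969.75034 + 32003.79885 = 42414.43242

€42414.43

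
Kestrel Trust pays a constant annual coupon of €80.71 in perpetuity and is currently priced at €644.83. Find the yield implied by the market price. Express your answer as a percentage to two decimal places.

P = C/r ⇒ r = C/P = €80.71/€644.83 = 0.125165

12.52%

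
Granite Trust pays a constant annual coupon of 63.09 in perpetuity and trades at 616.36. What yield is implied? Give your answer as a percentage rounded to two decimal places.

10.24%

P = C/r ⇒ r = C/P = 63.09/616.36 = 0.102359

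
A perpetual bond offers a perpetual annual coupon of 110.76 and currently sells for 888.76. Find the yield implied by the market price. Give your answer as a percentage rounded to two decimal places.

P = C/r ⇒ r = C/P = 110.76/888.76 = 0.124623

12.46%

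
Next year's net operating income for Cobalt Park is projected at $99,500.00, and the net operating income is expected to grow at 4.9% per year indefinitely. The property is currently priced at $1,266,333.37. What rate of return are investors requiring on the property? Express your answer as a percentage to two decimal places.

P = D₁/(r − g) ⇒ r = D₁/P + g = $99,500.0000/$1,266,333.37 + 0.049 = 0.078573 + 0.049 = 0.127573

12.76%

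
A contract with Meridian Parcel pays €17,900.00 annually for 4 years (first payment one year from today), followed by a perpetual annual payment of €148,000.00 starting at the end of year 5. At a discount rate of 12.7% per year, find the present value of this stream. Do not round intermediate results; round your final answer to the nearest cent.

PV of 4-year annuity: €17,900.00 × [1 − (1+0.127)^−4] / 0.127 = 53576.63007
Perpetuity value at year 4: €148,000.00 / 0.127 = 1165354.33071
PV of perpetuity: 1165354.33071 / (1+0.127)^4 = 722374.37256
Total PV = 53576.63007 + 722374.37256 = 775951.00263

€775951.00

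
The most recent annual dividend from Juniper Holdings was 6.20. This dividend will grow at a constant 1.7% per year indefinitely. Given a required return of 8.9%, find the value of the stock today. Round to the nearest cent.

87.58

D₁ = D₀ × (1 + g) = 6.20 × 1.017 = 6.3054
Growing perpetuity: P = D₁ / (r − g) = 6.3054 / (0.089 − 0.017) = 87.58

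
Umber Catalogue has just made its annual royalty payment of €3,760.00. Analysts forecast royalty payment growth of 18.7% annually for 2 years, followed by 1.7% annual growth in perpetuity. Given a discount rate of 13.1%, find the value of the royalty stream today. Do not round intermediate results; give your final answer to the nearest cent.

€45034.82

D_1 = 4463.12000
D_2 = 5297.72344
Terminal value at year 2: TV = D_2×(1+g_2)/(r−g_2) = 5387.78474/0.114 = 47261.26964
P_0 = D_1/(1+r)^1 + D_2/(1+r)^2 + TV/(1+r)^2
    = 3946.17153 + 4141.56110 + 36947.08456 = 45034.81719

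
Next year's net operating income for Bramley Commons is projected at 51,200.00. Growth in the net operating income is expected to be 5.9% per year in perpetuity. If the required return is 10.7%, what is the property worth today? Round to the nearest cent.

1066666.67

Growing perpetuity: P = D₁ / (r − g) = 51,200.0000 / (0.107 − 0.059) = 1,066,666.67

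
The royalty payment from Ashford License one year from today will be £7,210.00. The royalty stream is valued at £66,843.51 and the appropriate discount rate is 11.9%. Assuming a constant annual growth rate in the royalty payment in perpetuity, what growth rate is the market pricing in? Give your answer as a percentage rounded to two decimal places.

P = D₁/(r−g) ⇒ g = r − D₁/P = 0.119 − £7,210.00/£66,843.51 = 0.011136

1.11%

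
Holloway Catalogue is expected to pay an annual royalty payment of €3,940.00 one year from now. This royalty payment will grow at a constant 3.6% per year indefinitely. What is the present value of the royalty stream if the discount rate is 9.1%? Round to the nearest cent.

€71636.36

Growing perpetuity: P = D₁ / (r − g) = €3,940.0000 / (0.091 − 0.036) = €71,636.36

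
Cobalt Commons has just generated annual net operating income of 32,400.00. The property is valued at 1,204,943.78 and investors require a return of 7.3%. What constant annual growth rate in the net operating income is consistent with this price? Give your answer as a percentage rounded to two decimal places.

4.49%

P = D₀(1+g)/(r−g) ⇒ P(r−g) = D₀(1+g) ⇒ g(P+D₀) = P·r − D₀
g = (P·r − D₀)/(P + D₀) = (1,204,943.78×0.073 − 32,400.00) / (1,204,943.78 + 32,400.00) = 0.044903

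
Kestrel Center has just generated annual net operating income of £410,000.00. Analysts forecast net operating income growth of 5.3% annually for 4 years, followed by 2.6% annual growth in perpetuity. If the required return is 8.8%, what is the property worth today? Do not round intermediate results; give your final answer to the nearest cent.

£7465302.93

D_1 = 431730.00000
D_2 = 454611.69000
D_3 = 478706.10957
D_4 = 504077.53338
Terminal value at year 4: TV = D_4×(1+g_2)/(r−g_2) = 517183.54925/0.062 = 8341670.14911
P_0 = D_1/(1+r)^1 + D_2/(1+r)^2 + D_3/(1+r)^3 + D_4/(1+r)^4 + TV/(1+r)^4
    = 396810.66176 + 384045.61290 + 371691.20440 + 359734.22632 + 5953021.22905 = 7465302.93443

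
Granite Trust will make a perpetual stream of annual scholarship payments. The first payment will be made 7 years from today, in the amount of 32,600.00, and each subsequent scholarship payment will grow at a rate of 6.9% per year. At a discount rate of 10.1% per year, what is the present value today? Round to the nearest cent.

571931.09

Value at end of year 6: C₁ / (r − g) = 32,600.00 / (0.101 − 0.069) = 1,018,750.0000
Discount to today: PV = 1,018,750.0000 / (1 + 0.101)^6 = 1,018,750.0000 / 1.781246 = 571,931.09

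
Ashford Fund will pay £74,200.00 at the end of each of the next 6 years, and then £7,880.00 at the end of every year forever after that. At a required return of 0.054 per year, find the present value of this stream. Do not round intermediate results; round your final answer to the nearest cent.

PV of 6-year annuity: £74,200.00 × [1 − (1+0.054)^−6] / 0.054 = 371846.19313
Perpetuity value at year 6: £7,880.00 / 0.054 = 145925.92593
PV of perpetuity: 145925.92593 / (1+0.054)^6 = 106436.06067
Total PV = 371846.19313 + 106436.06067 = 478282.25380

£478282.25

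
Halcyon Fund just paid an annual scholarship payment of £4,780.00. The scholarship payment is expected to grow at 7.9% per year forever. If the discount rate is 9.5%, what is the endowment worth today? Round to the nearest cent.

£322351.25

D₁ = D₀ × (1 + g) = £4,780.00 × 1.079 = £5,157.6200
Growing perpetuity: P = D₁ / (r − g) = £5,157.6200 / (0.095 − 0.079) = £322,351.25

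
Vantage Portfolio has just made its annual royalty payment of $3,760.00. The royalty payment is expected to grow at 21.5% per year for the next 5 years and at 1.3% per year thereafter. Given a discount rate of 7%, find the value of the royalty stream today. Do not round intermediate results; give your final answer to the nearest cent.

$154121.43

D_1 = 4568.40000
D_2 = 5550.60600
D_3 = 6743.98629
D_4 = 8193.94334
D_5 = 9955.64116
Terminal value at year 5: TV = D_5×(1+g_2)/(r−g_2) = 10085.06450/0.057 = 176930.95607
P_0 = D_1/(1+r)^1 + D_2/(1+r)^2 + D_3/(1+r)^3 + D_4/(1+r)^4 + D_5/(1+r)^5 + TV/(1+r)^5
    = 4269.53271 + 4848.11425 + 5505.10169 + 6251.12014 + 7098.23456 + 126149.32640 = 154121.42975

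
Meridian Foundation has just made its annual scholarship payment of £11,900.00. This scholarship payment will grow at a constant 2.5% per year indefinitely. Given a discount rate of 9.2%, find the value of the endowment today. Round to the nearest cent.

£182052.24

D₁ = D₀ × (1 + g) = £11,900.00 × 1.025 = £12,197.5000
Growing perpetuity: P = D₁ / (r − g) = £12,197.5000 / (0.092 − 0.025) = £182,052.24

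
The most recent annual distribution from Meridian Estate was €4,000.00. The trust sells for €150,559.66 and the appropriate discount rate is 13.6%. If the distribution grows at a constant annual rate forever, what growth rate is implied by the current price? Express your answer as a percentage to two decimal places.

P = D₀(1+g)/(r−g) ⇒ P(r−g) = D₀(1+g) ⇒ g(P+D₀) = P·r − D₀
g = (P·r − D₀)/(P + D₀) = (€150,559.66×0.136 − €4,000.00) / (€150,559.66 + €4,000.00) = 0.106600

10.66%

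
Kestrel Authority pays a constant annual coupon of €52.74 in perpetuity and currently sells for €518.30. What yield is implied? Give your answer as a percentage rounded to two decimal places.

10.18%

P = C/r ⇒ r = C/P = €52.74/€518.30 = 0.101756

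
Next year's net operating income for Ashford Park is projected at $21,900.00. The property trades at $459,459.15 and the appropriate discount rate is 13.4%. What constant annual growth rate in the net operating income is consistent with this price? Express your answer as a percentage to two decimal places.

8.63%

P = D₁/(r−g) ⇒ g = r − D₁/P = 0.134 − $21,900.00/$459,459.15 = 0.086335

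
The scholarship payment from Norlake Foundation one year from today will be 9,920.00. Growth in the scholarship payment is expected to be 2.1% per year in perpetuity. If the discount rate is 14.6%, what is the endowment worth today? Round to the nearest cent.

79360.00

Growing perpetuity: P = D₁ / (r − g) = 9,920.0000 / (0.146 − 0.021) = 79,360.00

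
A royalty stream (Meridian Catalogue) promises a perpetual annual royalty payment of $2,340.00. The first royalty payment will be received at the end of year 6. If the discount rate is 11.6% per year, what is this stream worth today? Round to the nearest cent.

Value at end of year 5: C / r = $2,340.00 / 0.116 = $20,172.4138
Discount to today: PV = $20,172.4138 / (1 + 0.116)^5 = $20,172.4138 / 1.731095 = $11,652.98

$11652.98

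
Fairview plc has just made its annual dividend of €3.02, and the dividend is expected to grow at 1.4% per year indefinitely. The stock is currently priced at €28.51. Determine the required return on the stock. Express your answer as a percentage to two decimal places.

D₁ = €3.02 × 1.014 = €3.0623
P = D₁/(r − g) ⇒ r = D₁/P + g = €3.0623/€28.51 + 0.014 = 0.107411 + 0.014 = 0.121411

12.14%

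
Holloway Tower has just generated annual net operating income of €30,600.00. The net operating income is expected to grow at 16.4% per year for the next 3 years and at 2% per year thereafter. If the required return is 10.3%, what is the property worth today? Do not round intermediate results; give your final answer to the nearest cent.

D_1 = 35618.40000
D_2 = 41459.81760
D_3 = 48259.22769
Terminal value at year 3: TV = D_3×(1+g_2)/(r−g_2) = 49224.41224/0.083 = 593065.20771
P_0 = D_1/(1+r)^1 + D_2/(1+r)^2 + D_3/(1+r)^3 + TV/(1+r)^3
    = 32292.29374 + 34078.17762 + 35962.82752 + 441952.82011 = 544286.11900

€544286.12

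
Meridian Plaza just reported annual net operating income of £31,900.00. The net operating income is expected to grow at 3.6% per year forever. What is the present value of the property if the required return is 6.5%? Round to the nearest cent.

£1139600.00

D₁ = D₀ × (1 + g) = £31,900.00 × 1.036 = £33,048.4000
Growing perpetuity: P = D₁ / (r − g) = £33,048.4000 / (0.065 − 0.036) = £1,139,600.00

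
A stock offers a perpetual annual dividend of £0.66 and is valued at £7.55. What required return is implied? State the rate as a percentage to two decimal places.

P = C/r ⇒ r = C/P = £0.66/£7.55 = 0.087417

8.74%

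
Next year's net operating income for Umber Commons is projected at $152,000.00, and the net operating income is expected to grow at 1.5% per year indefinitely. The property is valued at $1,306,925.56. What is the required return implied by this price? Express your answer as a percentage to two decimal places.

13.13%

P = D₁/(r − g) ⇒ r = D₁/P + g = $152,000.0000/$1,306,925.56 + 0.015 = 0.116303 + 0.015 = 0.131303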